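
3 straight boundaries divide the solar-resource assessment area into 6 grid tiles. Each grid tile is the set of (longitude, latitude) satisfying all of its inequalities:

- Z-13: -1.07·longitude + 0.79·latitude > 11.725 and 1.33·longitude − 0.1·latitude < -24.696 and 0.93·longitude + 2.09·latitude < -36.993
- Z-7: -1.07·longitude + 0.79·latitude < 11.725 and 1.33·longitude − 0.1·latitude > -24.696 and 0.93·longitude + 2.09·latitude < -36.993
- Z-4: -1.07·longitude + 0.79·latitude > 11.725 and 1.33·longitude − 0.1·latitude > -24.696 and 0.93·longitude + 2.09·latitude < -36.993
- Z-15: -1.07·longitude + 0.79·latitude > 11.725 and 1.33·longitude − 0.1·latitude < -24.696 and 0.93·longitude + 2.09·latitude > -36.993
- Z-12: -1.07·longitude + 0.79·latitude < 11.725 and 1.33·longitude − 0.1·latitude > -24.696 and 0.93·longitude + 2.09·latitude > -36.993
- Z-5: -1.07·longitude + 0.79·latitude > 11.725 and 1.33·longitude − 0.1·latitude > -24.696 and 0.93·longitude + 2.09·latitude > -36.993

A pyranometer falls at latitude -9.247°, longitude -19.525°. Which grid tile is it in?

Z-13

-1.07·-19.525 + 0.79·-9.247 = 13.587, which is > 11.725
1.33·-19.525 − 0.1·-9.247 = -25.044, which is < -24.696
0.93·-19.525 + 2.09·-9.247 = -37.484, which is < -36.993
This sign pattern matches Z-13.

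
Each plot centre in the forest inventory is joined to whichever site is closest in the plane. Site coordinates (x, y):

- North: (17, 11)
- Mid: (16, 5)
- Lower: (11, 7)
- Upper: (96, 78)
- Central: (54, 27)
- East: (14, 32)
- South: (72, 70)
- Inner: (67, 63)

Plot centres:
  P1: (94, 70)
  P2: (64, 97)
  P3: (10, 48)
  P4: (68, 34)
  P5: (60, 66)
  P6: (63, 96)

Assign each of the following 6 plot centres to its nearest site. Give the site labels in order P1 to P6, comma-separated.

Upper, South, East, Central, Inner, South

P1 → Upper (d²=68.00)
P2 → South (d²=793.00)
P3 → East (d²=272.00)
P4 → Central (d²=245.00)
P5 → Inner (d²=58.00)
P6 → South (d²=757.00)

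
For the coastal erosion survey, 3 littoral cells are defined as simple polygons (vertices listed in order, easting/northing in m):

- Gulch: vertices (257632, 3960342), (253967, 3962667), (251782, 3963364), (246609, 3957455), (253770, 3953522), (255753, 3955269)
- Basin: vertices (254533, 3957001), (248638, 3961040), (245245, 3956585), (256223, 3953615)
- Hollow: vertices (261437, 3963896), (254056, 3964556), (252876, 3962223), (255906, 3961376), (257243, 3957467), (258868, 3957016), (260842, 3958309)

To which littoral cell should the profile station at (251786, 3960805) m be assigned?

Gulch

Cast a ray rightward from (251786, 3960805). For each polygon, the edges (by vertex number in listed order) whose endpoints lie on opposite sides of northing = 3960805, where each meets that height, and whether that is right or left of the point:
Gulch: 1–2 at easting≈256902.2 (right), 3–4 at easting≈249541.7 (left) → 1 crossing.
Basin: 1–2 at easting≈248981.0 (left), 2–3 at easting≈248459.0 (left) → 0 crossings.
Hollow: 4–5 at easting≈256101.3 (right), 7–1 at easting≈261107.8 (right) → 2 crossings.
Only Gulch has an odd count, so the point is inside Gulch.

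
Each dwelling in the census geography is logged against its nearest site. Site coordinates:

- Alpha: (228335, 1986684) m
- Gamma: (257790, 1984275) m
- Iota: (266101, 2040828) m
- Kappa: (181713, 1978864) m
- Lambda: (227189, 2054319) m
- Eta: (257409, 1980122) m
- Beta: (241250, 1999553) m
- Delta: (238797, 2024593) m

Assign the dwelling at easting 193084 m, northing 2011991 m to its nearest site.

Kappa

Squared distances to each site:
Alpha: 1883077250.000; Gamma: 4955043092.000; Iota: 6163054858.000; Kappa: 1226697770.000; Lambda: 2954810609.000; Eta: 5153338786.000; Beta: 2474667400.000; Delta: 2248488773.000.
Minimum at Kappa.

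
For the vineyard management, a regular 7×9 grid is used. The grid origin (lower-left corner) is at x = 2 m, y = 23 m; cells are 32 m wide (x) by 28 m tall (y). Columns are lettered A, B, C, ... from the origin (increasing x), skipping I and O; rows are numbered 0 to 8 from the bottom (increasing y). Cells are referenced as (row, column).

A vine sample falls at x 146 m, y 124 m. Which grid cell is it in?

(3, E)

Column index: ⌊(146 − 2) / 32⌋ = ⌊4.500⌋ = 4 → column E
Row offset from origin: ⌊(124 − 23) / 28⌋ = ⌊3.607⌋ = 3 → row 3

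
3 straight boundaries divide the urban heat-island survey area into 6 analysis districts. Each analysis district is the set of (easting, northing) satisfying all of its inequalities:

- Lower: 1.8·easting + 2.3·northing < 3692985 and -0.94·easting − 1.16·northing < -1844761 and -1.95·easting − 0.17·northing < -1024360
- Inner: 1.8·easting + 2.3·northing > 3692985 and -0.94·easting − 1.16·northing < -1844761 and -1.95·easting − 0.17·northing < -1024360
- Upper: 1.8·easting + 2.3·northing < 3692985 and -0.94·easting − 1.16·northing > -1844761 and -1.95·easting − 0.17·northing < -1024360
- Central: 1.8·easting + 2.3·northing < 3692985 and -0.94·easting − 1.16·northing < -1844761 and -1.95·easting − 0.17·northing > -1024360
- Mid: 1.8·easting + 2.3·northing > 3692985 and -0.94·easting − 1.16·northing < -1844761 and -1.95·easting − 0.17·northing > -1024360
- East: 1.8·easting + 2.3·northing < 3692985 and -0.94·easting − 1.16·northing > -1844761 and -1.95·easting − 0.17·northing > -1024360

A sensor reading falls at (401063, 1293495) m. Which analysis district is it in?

1.8·401063 + 2.3·1293495 = 3696951.900, which is > 3692985
-0.94·401063 − 1.16·1293495 = -1877453.420, which is < -1844761
-1.95·401063 − 0.17·1293495 = -1001967.000, which is > -1024360
This sign pattern matches Mid.

Mid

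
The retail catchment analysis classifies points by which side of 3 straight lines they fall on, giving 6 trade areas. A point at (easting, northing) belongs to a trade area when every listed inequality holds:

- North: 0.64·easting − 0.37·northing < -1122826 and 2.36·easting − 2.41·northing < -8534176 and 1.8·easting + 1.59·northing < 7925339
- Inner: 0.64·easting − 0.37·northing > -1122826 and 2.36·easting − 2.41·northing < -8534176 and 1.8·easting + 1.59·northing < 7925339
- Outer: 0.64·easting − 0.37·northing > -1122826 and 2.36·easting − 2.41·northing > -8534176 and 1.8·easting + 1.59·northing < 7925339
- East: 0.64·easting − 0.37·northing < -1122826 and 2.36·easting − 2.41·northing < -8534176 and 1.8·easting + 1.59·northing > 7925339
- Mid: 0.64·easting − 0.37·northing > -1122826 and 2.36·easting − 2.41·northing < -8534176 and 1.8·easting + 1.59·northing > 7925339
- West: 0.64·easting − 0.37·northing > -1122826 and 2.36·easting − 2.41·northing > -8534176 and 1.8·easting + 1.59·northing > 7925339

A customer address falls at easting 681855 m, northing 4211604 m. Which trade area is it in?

Inner

0.64·681855 − 0.37·4211604 = -1121906.280, which is > -1122826
2.36·681855 − 2.41·4211604 = -8540787.840, which is < -8534176
1.8·681855 + 1.59·4211604 = 7923789.360, which is < 7925339
This sign pattern matches Inner.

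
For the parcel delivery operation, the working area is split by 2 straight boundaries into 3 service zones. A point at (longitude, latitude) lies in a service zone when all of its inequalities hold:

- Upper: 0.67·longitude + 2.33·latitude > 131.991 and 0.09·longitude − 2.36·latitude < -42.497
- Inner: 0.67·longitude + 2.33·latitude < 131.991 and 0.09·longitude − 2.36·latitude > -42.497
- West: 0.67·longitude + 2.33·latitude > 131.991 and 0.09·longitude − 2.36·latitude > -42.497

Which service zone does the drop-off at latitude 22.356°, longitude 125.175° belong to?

West

0.67·125.175 + 2.33·22.356 = 135.957, which is > 131.991
0.09·125.175 − 2.36·22.356 = -41.494, which is > -42.497
This sign pattern matches West.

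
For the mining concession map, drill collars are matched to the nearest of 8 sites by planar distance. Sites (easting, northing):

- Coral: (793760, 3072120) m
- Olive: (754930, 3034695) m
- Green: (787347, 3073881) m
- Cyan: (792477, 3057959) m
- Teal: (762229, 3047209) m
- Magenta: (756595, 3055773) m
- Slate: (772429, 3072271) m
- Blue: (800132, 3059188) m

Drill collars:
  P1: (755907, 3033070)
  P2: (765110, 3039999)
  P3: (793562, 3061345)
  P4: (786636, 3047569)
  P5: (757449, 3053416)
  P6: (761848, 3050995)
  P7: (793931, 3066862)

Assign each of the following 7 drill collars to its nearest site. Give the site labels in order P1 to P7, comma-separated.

P1 → Olive (d²=3595154.00)
P2 → Teal (d²=60284261.00)
P3 → Cyan (d²=12642221.00)
P4 → Cyan (d²=142069381.00)
P5 → Magenta (d²=6284765.00)
P6 → Teal (d²=14478957.00)
P7 → Coral (d²=27675805.00)

Olive, Teal, Cyan, Cyan, Magenta, Teal, Coral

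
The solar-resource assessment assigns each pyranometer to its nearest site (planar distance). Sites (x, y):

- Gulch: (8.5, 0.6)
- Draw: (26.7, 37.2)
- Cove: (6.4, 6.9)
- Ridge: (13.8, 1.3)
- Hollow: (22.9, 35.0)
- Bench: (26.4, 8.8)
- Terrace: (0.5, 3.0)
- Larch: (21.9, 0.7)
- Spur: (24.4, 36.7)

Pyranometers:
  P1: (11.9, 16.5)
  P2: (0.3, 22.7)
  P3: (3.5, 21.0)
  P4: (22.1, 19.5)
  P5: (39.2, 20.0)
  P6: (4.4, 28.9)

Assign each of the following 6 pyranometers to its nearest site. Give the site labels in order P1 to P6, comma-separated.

P1 → Cove (d²=122.41)
P2 → Cove (d²=286.85)
P3 → Cove (d²=207.22)
P4 → Bench (d²=132.98)
P5 → Bench (d²=289.28)
P6 → Hollow (d²=379.46)

Cove, Cove, Cove, Bench, Bench, Hollow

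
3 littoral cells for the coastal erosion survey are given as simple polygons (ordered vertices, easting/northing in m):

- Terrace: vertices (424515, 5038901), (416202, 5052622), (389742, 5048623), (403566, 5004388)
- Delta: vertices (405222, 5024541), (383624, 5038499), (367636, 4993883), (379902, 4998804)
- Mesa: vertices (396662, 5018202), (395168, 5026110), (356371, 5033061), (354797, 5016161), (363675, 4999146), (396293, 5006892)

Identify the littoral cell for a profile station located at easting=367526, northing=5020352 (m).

Cast a ray rightward from (367526, 5020352). For each polygon, the edges (by vertex number in listed order) whose endpoints lie on opposite sides of northing = 5020352, where each meets that height, and whether that is right or left of the point:
Terrace: 3–4 at easting≈398577.0 (right), 4–1 at easting≈413256.0 (right) → 2 crossings.
Delta: 2–3 at easting≈377121.1 (right), 4–1 at easting≈401100.9 (right) → 2 crossings.
Mesa: 1–2 at easting≈396255.8 (right), 3–4 at easting≈355187.3 (left) → 1 crossing.
Only Mesa has an odd count, so the point is inside Mesa.

Mesa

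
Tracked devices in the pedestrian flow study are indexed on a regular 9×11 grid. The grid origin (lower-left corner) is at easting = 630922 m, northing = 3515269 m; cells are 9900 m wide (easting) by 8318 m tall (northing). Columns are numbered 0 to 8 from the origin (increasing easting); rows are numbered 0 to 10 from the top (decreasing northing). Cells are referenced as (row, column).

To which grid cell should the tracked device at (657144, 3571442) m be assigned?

(4, 2)

Column index: ⌊(657144 − 630922) / 9900⌋ = ⌊2.649⌋ = 2
Row offset from origin: ⌊(3571442 − 3515269) / 8318⌋ = ⌊6.753⌋ = 6 → row 4 (counted from top)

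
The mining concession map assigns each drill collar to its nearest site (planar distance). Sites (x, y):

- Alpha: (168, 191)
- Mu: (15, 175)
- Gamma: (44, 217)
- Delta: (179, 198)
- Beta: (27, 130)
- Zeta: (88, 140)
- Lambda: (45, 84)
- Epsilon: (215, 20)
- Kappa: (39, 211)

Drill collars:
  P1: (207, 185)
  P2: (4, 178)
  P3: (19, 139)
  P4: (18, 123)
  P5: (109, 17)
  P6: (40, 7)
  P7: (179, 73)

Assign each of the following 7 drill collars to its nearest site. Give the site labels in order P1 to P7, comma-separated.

Delta, Mu, Beta, Beta, Lambda, Lambda, Epsilon

P1 → Delta (d²=953.00)
P2 → Mu (d²=130.00)
P3 → Beta (d²=145.00)
P4 → Beta (d²=130.00)
P5 → Lambda (d²=8585.00)
P6 → Lambda (d²=5954.00)
P7 → Epsilon (d²=4105.00)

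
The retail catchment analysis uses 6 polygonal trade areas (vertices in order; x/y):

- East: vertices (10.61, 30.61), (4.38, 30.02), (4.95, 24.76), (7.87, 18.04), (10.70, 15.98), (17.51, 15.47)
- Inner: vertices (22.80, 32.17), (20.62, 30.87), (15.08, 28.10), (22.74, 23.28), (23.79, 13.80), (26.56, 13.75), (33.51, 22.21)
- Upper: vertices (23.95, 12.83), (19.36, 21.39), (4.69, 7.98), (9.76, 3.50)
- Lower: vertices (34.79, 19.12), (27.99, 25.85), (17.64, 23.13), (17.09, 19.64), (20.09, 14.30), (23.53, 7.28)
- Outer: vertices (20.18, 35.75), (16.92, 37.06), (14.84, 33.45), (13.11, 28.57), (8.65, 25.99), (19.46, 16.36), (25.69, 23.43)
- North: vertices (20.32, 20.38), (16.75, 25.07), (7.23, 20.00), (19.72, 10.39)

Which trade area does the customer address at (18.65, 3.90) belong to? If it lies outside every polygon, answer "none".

none

Cast a ray rightward from (18.65, 3.90). For each polygon, the edges (by vertex number in listed order) whose endpoints lie on opposite sides of y = 3.90, where each meets that height, and whether that is right or left of the point:
East: no edge straddles that height → 0 crossings.
Inner: no edge straddles that height → 0 crossings.
Upper: 3–4 at x≈9.307 (left), 4–1 at x≈10.368 (left) → 0 crossings.
Lower: no edge straddles that height → 0 crossings.
Outer: no edge straddles that height → 0 crossings.
North: no edge straddles that height → 0 crossings.
All counts are even, so the point lies outside every listed polygon.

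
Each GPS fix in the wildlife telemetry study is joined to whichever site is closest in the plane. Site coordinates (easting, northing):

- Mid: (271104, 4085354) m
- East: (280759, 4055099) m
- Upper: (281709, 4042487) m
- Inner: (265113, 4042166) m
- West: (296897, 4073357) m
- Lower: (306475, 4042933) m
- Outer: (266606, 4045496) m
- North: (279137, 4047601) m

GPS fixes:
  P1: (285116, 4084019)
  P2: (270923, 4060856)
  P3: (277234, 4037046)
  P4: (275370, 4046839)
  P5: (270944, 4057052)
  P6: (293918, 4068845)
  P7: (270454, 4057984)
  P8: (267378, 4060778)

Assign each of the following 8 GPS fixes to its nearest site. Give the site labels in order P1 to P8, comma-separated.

P1 → Mid (d²=198118369.00)
P2 → East (d²=129889945.00)
P3 → Upper (d²=49630106.00)
P4 → North (d²=14770933.00)
P5 → East (d²=100148434.00)
P6 → West (d²=29232585.00)
P7 → East (d²=114516250.00)
P8 → East (d²=211302202.00)

Mid, East, Upper, North, East, West, East, East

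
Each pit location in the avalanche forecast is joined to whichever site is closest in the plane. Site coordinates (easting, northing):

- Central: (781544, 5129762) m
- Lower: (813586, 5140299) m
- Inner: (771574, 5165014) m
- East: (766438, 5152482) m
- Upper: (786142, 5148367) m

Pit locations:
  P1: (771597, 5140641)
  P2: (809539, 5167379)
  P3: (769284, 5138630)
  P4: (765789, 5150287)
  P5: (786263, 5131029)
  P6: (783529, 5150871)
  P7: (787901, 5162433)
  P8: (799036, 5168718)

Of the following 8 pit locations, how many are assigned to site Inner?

0

P1 → East
P2 → Lower
P3 → East
P4 → East
P5 → Central
P6 → Upper
P7 → Upper
P8 → Upper
0 of the 8 go to Inner.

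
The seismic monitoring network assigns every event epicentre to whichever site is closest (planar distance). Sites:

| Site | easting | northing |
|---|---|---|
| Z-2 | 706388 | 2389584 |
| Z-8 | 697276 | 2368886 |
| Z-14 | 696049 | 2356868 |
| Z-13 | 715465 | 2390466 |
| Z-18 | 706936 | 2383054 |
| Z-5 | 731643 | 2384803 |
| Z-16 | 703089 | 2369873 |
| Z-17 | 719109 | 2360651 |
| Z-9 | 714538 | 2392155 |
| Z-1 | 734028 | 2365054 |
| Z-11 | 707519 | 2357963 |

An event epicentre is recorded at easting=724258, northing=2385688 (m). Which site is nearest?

Squared distances to each site:
Z-2: 334515716.000; Z-8: 1010335528.000; Z-14: 1626340081.000; Z-13: 100146133.000; Z-18: 306989640.000; Z-5: 55321450.000; Z-16: 698240786.000; Z-17: 653363570.000; Z-9: 136300489.000; Z-1: 521214856.000; Z-11: 1048869746.000.
Minimum at Z-5.

Z-5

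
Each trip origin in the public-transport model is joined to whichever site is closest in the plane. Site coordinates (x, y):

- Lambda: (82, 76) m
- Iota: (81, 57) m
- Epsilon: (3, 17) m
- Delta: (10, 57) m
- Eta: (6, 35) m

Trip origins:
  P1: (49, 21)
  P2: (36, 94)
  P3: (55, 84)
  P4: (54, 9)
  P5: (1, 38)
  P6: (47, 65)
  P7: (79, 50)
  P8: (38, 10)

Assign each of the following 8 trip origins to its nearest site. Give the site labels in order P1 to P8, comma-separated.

P1 → Eta (d²=2045.00)
P2 → Delta (d²=2045.00)
P3 → Lambda (d²=793.00)
P4 → Epsilon (d²=2665.00)
P5 → Eta (d²=34.00)
P6 → Iota (d²=1220.00)
P7 → Iota (d²=53.00)
P8 → Epsilon (d²=1274.00)

Eta, Delta, Lambda, Epsilon, Eta, Iota, Iota, Epsilon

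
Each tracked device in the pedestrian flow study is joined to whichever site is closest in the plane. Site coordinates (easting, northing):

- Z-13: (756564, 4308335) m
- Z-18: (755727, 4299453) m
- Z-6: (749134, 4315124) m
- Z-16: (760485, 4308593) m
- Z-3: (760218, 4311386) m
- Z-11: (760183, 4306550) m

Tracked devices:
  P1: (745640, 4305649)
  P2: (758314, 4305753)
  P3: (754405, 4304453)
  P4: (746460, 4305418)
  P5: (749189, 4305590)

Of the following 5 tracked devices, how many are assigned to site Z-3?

P1 → Z-6
P2 → Z-11
P3 → Z-13
P4 → Z-6
P5 → Z-13
0 of the 5 go to Z-3.

0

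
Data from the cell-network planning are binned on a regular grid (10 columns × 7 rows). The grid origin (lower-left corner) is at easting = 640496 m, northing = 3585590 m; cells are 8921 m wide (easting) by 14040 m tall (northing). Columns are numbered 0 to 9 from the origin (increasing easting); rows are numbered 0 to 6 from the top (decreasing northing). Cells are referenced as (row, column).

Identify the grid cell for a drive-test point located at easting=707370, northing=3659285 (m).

(1, 7)

Column index: ⌊(707370 − 640496) / 8921⌋ = ⌊7.496⌋ = 7
Row offset from origin: ⌊(3659285 − 3585590) / 14040⌋ = ⌊5.249⌋ = 5 → row 1 (counted from top)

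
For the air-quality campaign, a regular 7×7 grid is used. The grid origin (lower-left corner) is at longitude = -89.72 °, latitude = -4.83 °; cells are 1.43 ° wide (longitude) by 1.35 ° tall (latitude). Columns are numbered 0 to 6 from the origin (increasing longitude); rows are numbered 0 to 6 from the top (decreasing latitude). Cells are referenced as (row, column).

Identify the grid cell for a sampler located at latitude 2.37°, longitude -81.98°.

(1, 5)

Column index: ⌊(-81.98 − -89.72) / 1.43⌋ = ⌊5.413⌋ = 5
Row offset from origin: ⌊(2.37 − -4.83) / 1.35⌋ = ⌊5.333⌋ = 5 → row 1 (counted from top)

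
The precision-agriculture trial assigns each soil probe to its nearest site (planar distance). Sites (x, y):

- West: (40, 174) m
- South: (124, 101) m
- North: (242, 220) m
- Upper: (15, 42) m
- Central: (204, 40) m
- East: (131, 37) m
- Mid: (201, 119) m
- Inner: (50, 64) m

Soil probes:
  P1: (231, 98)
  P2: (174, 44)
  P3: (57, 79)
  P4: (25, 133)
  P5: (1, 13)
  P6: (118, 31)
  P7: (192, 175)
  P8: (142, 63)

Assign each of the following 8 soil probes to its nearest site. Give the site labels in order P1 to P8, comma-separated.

P1 → Mid (d²=1341.00)
P2 → Central (d²=916.00)
P3 → Inner (d²=274.00)
P4 → West (d²=1906.00)
P5 → Upper (d²=1037.00)
P6 → East (d²=205.00)
P7 → Mid (d²=3217.00)
P8 → East (d²=797.00)

Mid, Central, Inner, West, Upper, East, Mid, East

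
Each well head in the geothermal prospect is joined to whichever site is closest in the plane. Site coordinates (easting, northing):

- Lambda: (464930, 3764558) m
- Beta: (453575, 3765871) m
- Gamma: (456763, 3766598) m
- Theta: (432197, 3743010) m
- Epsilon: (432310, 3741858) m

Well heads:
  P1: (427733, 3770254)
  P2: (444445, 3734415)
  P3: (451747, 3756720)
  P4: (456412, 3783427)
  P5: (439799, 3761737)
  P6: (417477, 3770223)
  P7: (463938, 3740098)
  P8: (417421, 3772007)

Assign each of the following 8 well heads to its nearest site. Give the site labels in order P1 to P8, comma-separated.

Beta, Epsilon, Beta, Gamma, Beta, Theta, Lambda, Theta

P1 → Beta (d²=687019653.00)
P2 → Epsilon (d²=202656474.00)
P3 → Beta (d²=87082385.00)
P4 → Gamma (d²=283338442.00)
P5 → Beta (d²=206868132.00)
P6 → Theta (d²=957225769.00)
P7 → Lambda (d²=599275664.00)
P8 → Theta (d²=1059156185.00)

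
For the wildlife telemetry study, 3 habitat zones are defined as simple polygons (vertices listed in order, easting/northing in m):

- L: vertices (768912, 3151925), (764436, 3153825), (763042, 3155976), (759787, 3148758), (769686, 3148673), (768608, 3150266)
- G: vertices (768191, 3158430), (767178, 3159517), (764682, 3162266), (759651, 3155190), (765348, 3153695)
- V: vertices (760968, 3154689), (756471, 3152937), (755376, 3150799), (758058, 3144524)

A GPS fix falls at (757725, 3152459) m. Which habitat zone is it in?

Cast a ray rightward from (757725, 3152459). For each polygon, the edges (by vertex number in listed order) whose endpoints lie on opposite sides of northing = 3152459, where each meets that height, and whether that is right or left of the point:
L: 1–2 at easting≈767654.0 (right), 3–4 at easting≈761456.0 (right) → 2 crossings.
G: no edge straddles that height → 0 crossings.
V: 2–3 at easting≈756226.2 (left), 4–1 at easting≈760329.6 (right) → 1 crossing.
Only V has an odd count, so the point is inside V.

V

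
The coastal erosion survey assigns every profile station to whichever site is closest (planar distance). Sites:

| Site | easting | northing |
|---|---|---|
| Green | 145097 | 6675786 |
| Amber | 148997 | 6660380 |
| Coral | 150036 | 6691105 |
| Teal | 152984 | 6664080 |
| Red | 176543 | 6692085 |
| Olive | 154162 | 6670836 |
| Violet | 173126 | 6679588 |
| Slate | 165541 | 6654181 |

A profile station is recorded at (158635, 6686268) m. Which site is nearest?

Coral

Squared distances to each site:
Green: 293149768.000; Amber: 763079588.000; Coral: 97339370.000; Teal: 524241145.000; Red: 354533953.000; Olive: 258154353.000; Violet: 254611481.000; Slate: 1077268405.000.
Minimum at Coral.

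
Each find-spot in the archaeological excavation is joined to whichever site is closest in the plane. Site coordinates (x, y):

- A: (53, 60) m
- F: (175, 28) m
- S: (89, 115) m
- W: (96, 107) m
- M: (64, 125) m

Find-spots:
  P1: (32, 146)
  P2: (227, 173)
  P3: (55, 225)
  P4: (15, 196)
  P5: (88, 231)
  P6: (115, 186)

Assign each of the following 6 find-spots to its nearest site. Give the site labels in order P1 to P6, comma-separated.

M, W, M, M, M, S

P1 → M (d²=1465.00)
P2 → W (d²=21517.00)
P3 → M (d²=10081.00)
P4 → M (d²=7442.00)
P5 → M (d²=11812.00)
P6 → S (d²=5717.00)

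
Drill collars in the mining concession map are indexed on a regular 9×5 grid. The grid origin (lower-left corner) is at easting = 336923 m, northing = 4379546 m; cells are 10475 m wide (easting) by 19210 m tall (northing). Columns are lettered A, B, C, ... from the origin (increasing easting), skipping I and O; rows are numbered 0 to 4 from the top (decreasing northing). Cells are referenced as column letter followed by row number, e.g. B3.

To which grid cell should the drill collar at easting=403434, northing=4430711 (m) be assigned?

G2

Column index: ⌊(403434 − 336923) / 10475⌋ = ⌊6.349⌋ = 6 → column G
Row offset from origin: ⌊(4430711 − 4379546) / 19210⌋ = ⌊2.663⌋ = 2 → row 2 (counted from top)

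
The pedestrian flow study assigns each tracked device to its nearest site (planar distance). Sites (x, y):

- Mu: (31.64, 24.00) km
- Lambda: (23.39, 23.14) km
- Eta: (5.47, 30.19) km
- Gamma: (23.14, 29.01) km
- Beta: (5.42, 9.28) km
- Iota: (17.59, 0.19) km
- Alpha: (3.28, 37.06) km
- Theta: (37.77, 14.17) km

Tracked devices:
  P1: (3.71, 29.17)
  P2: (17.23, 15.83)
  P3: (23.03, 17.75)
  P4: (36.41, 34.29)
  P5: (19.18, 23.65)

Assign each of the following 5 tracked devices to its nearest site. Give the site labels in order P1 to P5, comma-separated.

Eta, Lambda, Lambda, Mu, Lambda

P1 → Eta (d²=4.14)
P2 → Lambda (d²=91.38)
P3 → Lambda (d²=29.18)
P4 → Mu (d²=128.64)
P5 → Lambda (d²=17.98)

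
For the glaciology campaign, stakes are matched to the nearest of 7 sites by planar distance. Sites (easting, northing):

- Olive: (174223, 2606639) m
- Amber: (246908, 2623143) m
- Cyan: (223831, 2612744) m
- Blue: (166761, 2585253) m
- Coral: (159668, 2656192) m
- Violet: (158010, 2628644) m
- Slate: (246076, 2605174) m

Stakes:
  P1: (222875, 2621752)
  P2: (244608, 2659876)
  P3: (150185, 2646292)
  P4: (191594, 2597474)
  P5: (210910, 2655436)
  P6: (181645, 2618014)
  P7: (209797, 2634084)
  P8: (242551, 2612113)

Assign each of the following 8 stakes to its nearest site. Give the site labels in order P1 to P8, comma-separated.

Cyan, Amber, Coral, Olive, Cyan, Olive, Cyan, Slate

P1 → Cyan (d²=82058000.00)
P2 → Amber (d²=1354603289.00)
P3 → Coral (d²=187937289.00)
P4 → Olive (d²=385748866.00)
P5 → Cyan (d²=1989559105.00)
P6 → Olive (d²=184476709.00)
P7 → Cyan (d²=652348756.00)
P8 → Slate (d²=60575346.00)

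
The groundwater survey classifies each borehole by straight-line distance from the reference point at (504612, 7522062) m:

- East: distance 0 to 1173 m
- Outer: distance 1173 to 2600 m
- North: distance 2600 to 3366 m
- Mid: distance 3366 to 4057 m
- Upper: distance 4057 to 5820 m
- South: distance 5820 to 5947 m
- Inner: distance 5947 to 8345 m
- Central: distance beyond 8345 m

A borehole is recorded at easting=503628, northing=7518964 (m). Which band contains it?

North

Distance = √((503628−504612)² + (7518964−7522062)²) = √(968256.000 + 9597604.000) = 3250.517 m.
2600 ≤ 3250.517 < 3366 → North.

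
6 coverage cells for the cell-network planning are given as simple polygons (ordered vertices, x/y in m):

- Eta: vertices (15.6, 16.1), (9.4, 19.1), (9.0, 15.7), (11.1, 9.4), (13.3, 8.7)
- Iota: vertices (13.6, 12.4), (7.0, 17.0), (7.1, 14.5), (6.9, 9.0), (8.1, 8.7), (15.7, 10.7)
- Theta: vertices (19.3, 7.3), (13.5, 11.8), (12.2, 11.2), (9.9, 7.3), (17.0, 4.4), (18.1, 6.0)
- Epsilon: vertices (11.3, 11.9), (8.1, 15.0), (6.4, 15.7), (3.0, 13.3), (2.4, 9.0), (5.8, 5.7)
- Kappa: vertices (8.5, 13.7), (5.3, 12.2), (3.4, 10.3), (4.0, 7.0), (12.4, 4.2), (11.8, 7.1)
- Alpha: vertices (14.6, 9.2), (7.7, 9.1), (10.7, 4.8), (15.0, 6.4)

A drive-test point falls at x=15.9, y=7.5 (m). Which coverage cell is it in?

Theta

Cast a ray rightward from (15.9, 7.5). For each polygon, the edges (by vertex number in listed order) whose endpoints lie on opposite sides of y = 7.5, where each meets that height, and whether that is right or left of the point:
Eta: no edge straddles that height → 0 crossings.
Iota: no edge straddles that height → 0 crossings.
Theta: 1–2 at x≈19.04 (right), 3–4 at x≈10.02 (left) → 1 crossing.
Epsilon: 5–6 at x≈3.95 (left), 6–1 at x≈7.40 (left) → 0 crossings.
Kappa: 3–4 at x≈3.91 (left), 6–1 at x≈11.60 (left) → 0 crossings.
Alpha: 2–3 at x≈8.82 (left), 4–1 at x≈14.84 (left) → 0 crossings.
Only Theta has an odd count, so the point is inside Theta.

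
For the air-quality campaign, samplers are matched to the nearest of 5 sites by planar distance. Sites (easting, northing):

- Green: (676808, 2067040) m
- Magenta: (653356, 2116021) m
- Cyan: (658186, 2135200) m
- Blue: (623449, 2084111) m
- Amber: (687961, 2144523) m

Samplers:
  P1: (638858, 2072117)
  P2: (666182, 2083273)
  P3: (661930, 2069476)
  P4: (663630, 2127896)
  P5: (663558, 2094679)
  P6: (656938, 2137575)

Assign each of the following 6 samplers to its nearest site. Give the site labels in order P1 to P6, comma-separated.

P1 → Blue (d²=381293317.00)
P2 → Green (d²=376422165.00)
P3 → Green (d²=227288980.00)
P4 → Cyan (d²=82985552.00)
P5 → Magenta (d²=559561768.00)
P6 → Cyan (d²=7198129.00)

Blue, Green, Green, Cyan, Magenta, Cyan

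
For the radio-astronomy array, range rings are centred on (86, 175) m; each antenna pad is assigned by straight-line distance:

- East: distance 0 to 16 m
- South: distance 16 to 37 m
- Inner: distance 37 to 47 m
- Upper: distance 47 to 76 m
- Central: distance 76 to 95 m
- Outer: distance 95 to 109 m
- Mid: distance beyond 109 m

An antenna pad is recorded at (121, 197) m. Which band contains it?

Distance = √((121−86)² + (197−175)²) = √(1225.000 + 484.000) = 41.340 m.
37 ≤ 41.340 < 47 → Inner.

Inner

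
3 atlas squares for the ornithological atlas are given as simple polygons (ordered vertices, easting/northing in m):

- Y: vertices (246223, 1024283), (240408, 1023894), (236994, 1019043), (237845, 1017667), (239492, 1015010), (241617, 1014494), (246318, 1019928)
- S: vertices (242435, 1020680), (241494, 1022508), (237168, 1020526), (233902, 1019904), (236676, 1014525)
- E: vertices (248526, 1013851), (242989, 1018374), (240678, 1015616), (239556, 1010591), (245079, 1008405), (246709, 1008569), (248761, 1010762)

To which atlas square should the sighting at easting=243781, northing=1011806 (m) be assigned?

Cast a ray rightward from (243781, 1011806). For each polygon, the edges (by vertex number in listed order) whose endpoints lie on opposite sides of northing = 1011806, where each meets that height, and whether that is right or left of the point:
Y: no edge straddles that height → 0 crossings.
S: no edge straddles that height → 0 crossings.
E: 3–4 at easting≈239827.3 (left), 7–1 at easting≈248681.6 (right) → 1 crossing.
Only E has an odd count, so the point is inside E.

E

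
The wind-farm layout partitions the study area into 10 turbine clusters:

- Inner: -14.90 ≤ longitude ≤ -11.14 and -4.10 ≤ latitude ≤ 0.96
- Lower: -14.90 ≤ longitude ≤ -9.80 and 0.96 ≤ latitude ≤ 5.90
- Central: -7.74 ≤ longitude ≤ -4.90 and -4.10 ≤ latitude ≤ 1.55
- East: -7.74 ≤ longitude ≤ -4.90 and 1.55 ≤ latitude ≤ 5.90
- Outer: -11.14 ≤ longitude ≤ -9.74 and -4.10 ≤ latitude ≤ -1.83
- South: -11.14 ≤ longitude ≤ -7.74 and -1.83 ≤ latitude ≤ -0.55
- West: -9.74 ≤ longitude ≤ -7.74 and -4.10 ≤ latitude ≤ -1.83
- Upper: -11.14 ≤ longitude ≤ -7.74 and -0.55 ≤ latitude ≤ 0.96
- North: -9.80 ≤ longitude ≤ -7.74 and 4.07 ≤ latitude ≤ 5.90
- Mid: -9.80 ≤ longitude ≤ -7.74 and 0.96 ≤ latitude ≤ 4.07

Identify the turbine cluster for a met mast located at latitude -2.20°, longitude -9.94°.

The point has longitude = -9.94 and latitude = -2.20.
Only Outer satisfies -11.14 ≤ longitude ≤ -9.74 and -4.10 ≤ latitude ≤ -1.83.

Outer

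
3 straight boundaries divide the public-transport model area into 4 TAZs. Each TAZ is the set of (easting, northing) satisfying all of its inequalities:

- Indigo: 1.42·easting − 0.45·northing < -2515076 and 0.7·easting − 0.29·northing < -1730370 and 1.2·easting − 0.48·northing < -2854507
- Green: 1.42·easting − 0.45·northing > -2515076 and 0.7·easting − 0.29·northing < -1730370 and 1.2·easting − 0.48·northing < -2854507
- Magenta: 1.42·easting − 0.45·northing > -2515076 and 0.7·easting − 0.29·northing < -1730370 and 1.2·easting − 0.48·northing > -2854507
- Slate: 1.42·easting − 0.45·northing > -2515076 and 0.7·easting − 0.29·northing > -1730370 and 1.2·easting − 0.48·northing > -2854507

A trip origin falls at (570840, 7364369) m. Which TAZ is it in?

Magenta

1.42·570840 − 0.45·7364369 = -2503373.250, which is > -2515076
0.7·570840 − 0.29·7364369 = -1736079.010, which is < -1730370
1.2·570840 − 0.48·7364369 = -2849889.120, which is > -2854507
This sign pattern matches Magenta.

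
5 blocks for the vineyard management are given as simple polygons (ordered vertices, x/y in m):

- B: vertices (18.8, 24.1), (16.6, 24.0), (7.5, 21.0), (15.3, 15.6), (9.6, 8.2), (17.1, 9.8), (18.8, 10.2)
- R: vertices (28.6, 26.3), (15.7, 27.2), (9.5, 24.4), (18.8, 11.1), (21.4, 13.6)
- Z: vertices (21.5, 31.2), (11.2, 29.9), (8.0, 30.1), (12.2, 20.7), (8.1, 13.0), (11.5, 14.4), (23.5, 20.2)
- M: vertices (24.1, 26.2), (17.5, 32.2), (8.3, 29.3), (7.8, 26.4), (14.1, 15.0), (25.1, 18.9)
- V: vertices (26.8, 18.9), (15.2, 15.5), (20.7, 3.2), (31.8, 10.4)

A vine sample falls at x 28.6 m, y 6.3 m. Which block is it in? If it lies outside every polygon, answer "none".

none

Cast a ray rightward from (28.6, 6.3). For each polygon, the edges (by vertex number in listed order) whose endpoints lie on opposite sides of y = 6.3, where each meets that height, and whether that is right or left of the point:
B: no edge straddles that height → 0 crossings.
R: no edge straddles that height → 0 crossings.
Z: no edge straddles that height → 0 crossings.
M: no edge straddles that height → 0 crossings.
V: 2–3 at x≈19.31 (left), 3–4 at x≈25.48 (left) → 0 crossings.
All counts are even, so the point lies outside every listed polygon.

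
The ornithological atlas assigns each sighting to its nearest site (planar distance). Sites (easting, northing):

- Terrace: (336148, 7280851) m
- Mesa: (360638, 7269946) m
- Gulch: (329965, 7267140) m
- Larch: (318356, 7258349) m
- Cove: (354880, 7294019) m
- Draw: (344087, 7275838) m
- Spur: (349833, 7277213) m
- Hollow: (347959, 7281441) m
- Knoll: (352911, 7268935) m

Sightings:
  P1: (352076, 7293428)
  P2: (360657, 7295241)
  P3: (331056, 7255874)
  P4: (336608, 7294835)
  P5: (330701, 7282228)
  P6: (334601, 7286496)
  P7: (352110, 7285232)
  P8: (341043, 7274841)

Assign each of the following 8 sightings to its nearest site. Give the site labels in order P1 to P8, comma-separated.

Cove, Cove, Gulch, Terrace, Terrace, Terrace, Hollow, Draw

P1 → Cove (d²=8211697.00)
P2 → Cove (d²=34867013.00)
P3 → Gulch (d²=128113037.00)
P4 → Terrace (d²=195763856.00)
P5 → Terrace (d²=31565938.00)
P6 → Terrace (d²=34259234.00)
P7 → Hollow (d²=31602482.00)
P8 → Draw (d²=10259945.00)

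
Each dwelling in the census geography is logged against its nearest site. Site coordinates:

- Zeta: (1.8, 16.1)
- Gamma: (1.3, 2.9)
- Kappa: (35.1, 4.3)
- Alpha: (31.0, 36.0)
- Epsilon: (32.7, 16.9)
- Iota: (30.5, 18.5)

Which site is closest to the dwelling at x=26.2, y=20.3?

Iota

Squared distances to each site:
Zeta: 613.000; Gamma: 922.770; Kappa: 335.210; Alpha: 269.530; Epsilon: 53.810; Iota: 21.730.
Minimum at Iota.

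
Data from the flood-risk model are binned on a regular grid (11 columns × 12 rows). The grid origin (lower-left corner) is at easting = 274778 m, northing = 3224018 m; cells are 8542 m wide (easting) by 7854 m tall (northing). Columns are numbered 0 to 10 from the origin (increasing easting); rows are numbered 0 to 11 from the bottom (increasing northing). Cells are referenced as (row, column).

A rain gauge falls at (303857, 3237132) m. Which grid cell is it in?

(1, 3)

Column index: ⌊(303857 − 274778) / 8542⌋ = ⌊3.404⌋ = 3
Row offset from origin: ⌊(3237132 − 3224018) / 7854⌋ = ⌊1.670⌋ = 1 → row 1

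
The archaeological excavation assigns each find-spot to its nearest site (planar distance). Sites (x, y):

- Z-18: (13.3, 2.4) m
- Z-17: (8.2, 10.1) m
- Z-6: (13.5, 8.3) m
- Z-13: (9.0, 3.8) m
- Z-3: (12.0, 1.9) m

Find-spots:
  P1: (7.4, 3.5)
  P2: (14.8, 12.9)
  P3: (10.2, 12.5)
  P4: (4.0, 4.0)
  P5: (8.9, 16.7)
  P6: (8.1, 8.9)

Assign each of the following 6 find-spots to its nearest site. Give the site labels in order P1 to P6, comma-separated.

P1 → Z-13 (d²=2.65)
P2 → Z-6 (d²=22.85)
P3 → Z-17 (d²=9.76)
P4 → Z-13 (d²=25.04)
P5 → Z-17 (d²=44.05)
P6 → Z-17 (d²=1.45)

Z-13, Z-6, Z-17, Z-13, Z-17, Z-17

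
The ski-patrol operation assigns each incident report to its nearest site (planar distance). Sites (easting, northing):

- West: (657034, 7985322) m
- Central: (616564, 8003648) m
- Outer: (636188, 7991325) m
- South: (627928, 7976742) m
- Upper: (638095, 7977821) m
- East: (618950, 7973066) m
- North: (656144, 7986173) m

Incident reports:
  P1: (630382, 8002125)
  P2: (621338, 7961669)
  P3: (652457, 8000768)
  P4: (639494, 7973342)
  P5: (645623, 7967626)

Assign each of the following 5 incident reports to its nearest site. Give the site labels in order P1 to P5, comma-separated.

Outer, East, North, Upper, Upper

P1 → Outer (d²=150349636.00)
P2 → East (d²=135594153.00)
P3 → North (d²=226607994.00)
P4 → Upper (d²=22018642.00)
P5 → Upper (d²=160608809.00)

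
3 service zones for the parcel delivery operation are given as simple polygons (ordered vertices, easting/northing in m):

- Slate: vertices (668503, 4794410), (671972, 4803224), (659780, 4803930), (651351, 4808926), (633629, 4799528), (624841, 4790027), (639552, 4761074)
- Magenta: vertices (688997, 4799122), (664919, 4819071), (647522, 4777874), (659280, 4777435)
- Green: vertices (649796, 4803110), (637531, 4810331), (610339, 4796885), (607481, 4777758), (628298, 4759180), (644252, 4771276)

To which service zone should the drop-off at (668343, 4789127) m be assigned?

Magenta

Cast a ray rightward from (668343, 4789127). For each polygon, the edges (by vertex number in listed order) whose endpoints lie on opposite sides of northing = 4789127, where each meets that height, and whether that is right or left of the point:
Slate: 6–7 at easting≈625298.3 (left), 7–1 at easting≈663914.9 (left) → 0 crossings.
Magenta: 2–3 at easting≈652274.0 (left), 4–1 at easting≈675301.2 (right) → 1 crossing.
Green: 3–4 at easting≈609179.8 (left), 6–1 at easting≈647360.8 (left) → 0 crossings.
Only Magenta has an odd count, so the point is inside Magenta.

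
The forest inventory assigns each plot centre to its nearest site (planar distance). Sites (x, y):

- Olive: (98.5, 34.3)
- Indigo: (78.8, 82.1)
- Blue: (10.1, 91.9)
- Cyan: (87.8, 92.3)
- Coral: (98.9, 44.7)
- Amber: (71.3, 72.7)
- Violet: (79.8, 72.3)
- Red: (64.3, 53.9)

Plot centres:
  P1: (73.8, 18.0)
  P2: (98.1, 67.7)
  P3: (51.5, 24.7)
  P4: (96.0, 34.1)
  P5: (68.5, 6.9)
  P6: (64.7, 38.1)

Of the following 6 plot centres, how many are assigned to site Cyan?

P1 → Olive
P2 → Violet
P3 → Red
P4 → Olive
P5 → Olive
P6 → Red
0 of the 6 go to Cyan.

0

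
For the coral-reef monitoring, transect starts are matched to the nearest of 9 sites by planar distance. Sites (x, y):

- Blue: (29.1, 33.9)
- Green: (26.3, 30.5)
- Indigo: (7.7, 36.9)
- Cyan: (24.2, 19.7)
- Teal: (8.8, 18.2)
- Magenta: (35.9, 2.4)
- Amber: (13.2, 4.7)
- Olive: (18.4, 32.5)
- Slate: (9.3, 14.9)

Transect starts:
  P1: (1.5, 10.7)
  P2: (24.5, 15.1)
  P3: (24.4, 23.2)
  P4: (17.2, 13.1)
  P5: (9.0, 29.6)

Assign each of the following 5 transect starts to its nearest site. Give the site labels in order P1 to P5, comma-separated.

P1 → Slate (d²=78.48)
P2 → Cyan (d²=21.25)
P3 → Cyan (d²=12.29)
P4 → Slate (d²=65.65)
P5 → Indigo (d²=54.98)

Slate, Cyan, Cyan, Slate, Indigo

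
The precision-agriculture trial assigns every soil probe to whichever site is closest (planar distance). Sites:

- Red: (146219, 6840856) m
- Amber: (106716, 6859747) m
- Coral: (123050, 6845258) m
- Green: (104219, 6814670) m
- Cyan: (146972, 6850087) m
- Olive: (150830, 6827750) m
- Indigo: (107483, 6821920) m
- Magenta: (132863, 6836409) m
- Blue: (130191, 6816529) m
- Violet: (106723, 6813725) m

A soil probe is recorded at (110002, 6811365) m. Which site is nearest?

Violet

Squared distances to each site:
Red: 2181390170.000; Amber: 2351615720.000; Coral: 1318985753.000; Green: 44366114.000; Cyan: 2866174184.000; Olive: 1935393809.000; Indigo: 117753386.000; Magenta: 1149827257.000; Blue: 434262617.000; Violet: 16321441.000.
Minimum at Violet.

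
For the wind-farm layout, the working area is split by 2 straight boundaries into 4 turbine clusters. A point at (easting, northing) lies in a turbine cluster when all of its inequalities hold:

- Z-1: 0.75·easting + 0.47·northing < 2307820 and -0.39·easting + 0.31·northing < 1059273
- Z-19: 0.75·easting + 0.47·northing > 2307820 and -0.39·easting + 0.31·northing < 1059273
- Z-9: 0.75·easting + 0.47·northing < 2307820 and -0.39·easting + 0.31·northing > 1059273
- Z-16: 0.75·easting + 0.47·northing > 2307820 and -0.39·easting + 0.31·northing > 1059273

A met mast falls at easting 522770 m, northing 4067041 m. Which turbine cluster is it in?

Z-1

0.75·522770 + 0.47·4067041 = 2303586.770, which is < 2307820
-0.39·522770 + 0.31·4067041 = 1056902.410, which is < 1059273
This sign pattern matches Z-1.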